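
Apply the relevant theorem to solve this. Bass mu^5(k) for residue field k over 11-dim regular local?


C(n,i)=C(11,5)=462


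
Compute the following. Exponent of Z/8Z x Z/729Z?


Exponent = lcm of the cyclic orders; pairwise coprime => product.
2^3*3^6=8*729=5832


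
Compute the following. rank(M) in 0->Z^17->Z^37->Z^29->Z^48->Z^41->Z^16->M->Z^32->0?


Alt sum=0:
(-1)^0*17 + (-1)^1*37 + (-1)^2*29 + (-1)^3*48 + (-1)^4*41 + (-1)^5*16 + (-1)^6*? + (-1)^7*32=0
rank(M)=46


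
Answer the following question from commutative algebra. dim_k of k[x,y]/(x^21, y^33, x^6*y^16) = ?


k[x,y]/I, I = (x^21, y^33, x^6*y^16)
Rect: 21x33=693. Corner: (21-6)x(33-16)=255.
dim = 693-255 = 438


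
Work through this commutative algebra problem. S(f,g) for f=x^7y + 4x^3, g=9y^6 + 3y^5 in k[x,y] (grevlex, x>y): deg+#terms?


LT(f)=x^7y, LT(g)=9y^6
lcm(LM)=x^7y^6
S(f,g) (scaled by 9 to clear denominators) = 9y^5*f - x^7*g = -3x^7y^5 + 36x^3y^5
2 terms, deg 12.
12+2=14


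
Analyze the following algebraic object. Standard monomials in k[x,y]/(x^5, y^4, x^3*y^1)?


k[x,y]/I, I = (x^5, y^4, x^3*y^1)
Rect: 5x4=20. Corner: (5-3)x(4-1)=6.
dim = 20-6 = 14


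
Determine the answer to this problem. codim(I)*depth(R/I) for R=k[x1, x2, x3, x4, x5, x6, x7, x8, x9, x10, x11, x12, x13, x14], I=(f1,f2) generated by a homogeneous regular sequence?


codim=2, depth=dim(R/I)=14-2=12
Product=2*12=24


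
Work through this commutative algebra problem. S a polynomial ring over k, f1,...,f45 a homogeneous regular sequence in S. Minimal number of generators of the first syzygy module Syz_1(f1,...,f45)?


Regular sequence => Koszul complex is the minimal free resolution.
Syz_1 minimally generated by Koszul relations f_i*e_j - f_j*e_i (i<j): mu(Syz_1) = beta_2 = C(m,2) = m(m-1)/2
m=45
45*44/2 = 990


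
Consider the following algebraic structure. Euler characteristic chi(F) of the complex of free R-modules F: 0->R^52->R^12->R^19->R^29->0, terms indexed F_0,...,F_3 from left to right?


chi = sum (-1)^i * rank:
(-1)^0*52=52
(-1)^1*12=-12
(-1)^2*19=19
(-1)^3*29=-29
chi=30


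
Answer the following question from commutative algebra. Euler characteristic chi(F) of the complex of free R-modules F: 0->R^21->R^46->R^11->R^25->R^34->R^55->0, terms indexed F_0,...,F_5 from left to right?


chi = sum (-1)^i * rank:
(-1)^0*21=21
(-1)^1*46=-46
(-1)^2*11=11
(-1)^3*25=-25
(-1)^4*34=34
(-1)^5*55=-55
chi=-60


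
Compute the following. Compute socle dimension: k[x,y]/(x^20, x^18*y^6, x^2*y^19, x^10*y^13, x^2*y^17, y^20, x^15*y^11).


Socle = ann(m) = span of standard monomials u with x*u, y*u in I (staircase corners).
Redundant generators: x^2*y^19
Minimal generators: x^20, x^18*y^6, x^15*y^11, x^10*y^13, x^2*y^17, y^20
Corners: xy^19, x^9y^16, x^14y^12, x^17y^10, x^19y^5
Socle dim=5


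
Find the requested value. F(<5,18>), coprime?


gcd(5,18)=1 => F=ab-a-b=5*18-5-18=90-23=67


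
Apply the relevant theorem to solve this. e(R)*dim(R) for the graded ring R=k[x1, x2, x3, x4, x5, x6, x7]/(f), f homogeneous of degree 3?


e(R)=deg(f)=3, dim(R)=7-1=6
e*dim=3*6=18


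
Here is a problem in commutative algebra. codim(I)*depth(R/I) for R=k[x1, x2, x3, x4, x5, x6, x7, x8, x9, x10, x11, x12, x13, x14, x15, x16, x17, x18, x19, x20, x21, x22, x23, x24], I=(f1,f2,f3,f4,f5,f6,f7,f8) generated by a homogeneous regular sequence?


codim=8, depth=dim(R/I)=24-8=16
Product=8*16=128


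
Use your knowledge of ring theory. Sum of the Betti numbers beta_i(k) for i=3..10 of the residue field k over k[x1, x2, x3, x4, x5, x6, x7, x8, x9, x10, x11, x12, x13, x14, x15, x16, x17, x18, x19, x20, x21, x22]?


Koszul resolution: beta_i(k)=C(n,i), n=22
C(22,3)=1540, C(22,4)=7315, C(22,5)=26334, C(22,6)=74613, C(22,7)=170544, C(22,8)=319770, C(22,9)=497420, C(22,10)=646646
Sum=1744182


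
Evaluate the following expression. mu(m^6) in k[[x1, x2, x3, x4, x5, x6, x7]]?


C(n+d-1,d)=C(12,6)=924


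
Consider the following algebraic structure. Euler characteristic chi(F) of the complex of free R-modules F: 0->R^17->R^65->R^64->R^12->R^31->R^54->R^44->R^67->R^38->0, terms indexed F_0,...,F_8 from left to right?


chi = sum (-1)^i * rank:
(-1)^0*17=17
(-1)^1*65=-65
(-1)^2*64=64
(-1)^3*12=-12
(-1)^4*31=31
(-1)^5*54=-54
(-1)^6*44=44
(-1)^7*67=-67
(-1)^8*38=38
chi=-4


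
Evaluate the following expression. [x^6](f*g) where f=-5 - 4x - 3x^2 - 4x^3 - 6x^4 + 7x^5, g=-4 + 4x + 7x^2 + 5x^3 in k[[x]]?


[x^6] = sum a_i*b_j, i+j=6
  -4*5=-20
  -6*7=-42
  7*4=28
Sum=-34


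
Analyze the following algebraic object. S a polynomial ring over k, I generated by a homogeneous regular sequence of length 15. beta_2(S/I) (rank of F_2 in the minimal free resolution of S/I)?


Regular sequence => Koszul complex is the minimal free resolution.
Syz_1 minimally generated by Koszul relations f_i*e_j - f_j*e_i (i<j): mu(Syz_1) = beta_2 = C(m,2) = m(m-1)/2
m=15
15*14/2 = 105


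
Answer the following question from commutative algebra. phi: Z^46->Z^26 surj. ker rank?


rank(ker) = 46-26 = 20


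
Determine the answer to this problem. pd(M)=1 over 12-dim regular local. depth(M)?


pd+depth=depth(R)=12
depth=12-1=11


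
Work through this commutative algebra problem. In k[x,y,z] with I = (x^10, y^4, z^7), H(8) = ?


Need i<10, j<4, k<7 with i+j+k=8.
For each i, j ranges over max(0,8-i-6)..min(3,8-i):
  i=0: j in [2,3] -> 2
  i=1: j in [1,3] -> 3
  i=2: j in [0,3] -> 4
  i=3: j in [0,3] -> 4
  i=4: j in [0,3] -> 4
  i=5: j in [0,3] -> 4
  i=6: j in [0,2] -> 3
  i=7: j in [0,1] -> 2
  i=8: j in [0,0] -> 1
H(8) = 2+3+4+4+4+4+3+2+1 = 27


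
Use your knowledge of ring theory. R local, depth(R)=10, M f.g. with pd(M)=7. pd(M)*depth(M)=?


pd+depth=10
depth=10-7=3
pd*depth=7*3=21


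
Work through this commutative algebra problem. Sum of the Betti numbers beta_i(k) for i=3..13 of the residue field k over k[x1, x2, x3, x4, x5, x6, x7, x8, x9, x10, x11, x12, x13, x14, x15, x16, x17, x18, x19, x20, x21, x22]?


Koszul resolution: beta_i(k)=C(n,i), n=22
C(22,3)=1540, C(22,4)=7315, C(22,5)=26334, C(22,6)=74613, C(22,7)=170544, C(22,8)=319770, C(22,9)=497420, C(22,10)=646646, C(22,11)=705432, C(22,12)=646646, C(22,13)=497420
Sum=3593680


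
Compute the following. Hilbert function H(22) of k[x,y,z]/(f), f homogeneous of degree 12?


C(24,2)-C(12,2)=276-66=210


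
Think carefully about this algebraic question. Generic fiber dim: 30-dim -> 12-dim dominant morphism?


dim(fiber)=dim(X)-dim(Y)=30-12=18


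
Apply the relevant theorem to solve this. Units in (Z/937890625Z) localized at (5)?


Local ring = Z/390625Z.
phi(390625) = 5^7*(5-1) = 312500


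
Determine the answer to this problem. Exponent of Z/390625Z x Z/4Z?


Exponent = lcm of the cyclic orders; pairwise coprime => product.
5^8*2^2=390625*4=1562500


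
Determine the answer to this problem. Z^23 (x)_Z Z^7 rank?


rank(M(x)N) = rank(M)*rank(N)
23*7 = 161


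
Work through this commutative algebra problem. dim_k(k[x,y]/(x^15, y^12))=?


Basis: x^i*y^j, i<15, j<12
15*12=180


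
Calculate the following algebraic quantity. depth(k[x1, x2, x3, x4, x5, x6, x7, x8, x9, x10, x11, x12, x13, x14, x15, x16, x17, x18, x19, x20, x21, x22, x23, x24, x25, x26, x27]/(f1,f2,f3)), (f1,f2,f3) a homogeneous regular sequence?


depth(R)=27
depth(R/I)=27-3=24


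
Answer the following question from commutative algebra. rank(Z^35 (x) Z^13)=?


rank(M(x)N) = rank(M)*rank(N)
35*13 = 455


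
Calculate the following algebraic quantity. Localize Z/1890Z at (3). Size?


3-primary part: 1890=3^3*70
Size=3^3=27


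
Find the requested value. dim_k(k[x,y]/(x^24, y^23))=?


Basis: x^i*y^j, i<24, j<23
24*23=552


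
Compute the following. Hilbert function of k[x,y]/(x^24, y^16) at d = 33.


k[x,y], I = (x^24, y^16), d = 33
Need i < 24 and d-i < 16.
Range: 18 <= i <= 23.
H(33) = 6


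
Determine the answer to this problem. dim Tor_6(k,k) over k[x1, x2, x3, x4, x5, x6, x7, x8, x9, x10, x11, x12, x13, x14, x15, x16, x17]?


Koszul: C(n,i)=C(17,6)=12376


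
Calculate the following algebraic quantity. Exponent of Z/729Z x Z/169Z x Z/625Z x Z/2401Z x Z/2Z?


Exponent = lcm of the cyclic orders; pairwise coprime => product.
3^6*13^2*5^4*7^4*2^1=729*169*625*2401*2=369757001250


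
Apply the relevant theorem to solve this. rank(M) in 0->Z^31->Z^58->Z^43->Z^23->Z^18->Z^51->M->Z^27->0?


Alt sum=0:
(-1)^0*31 + (-1)^1*58 + (-1)^2*43 + (-1)^3*23 + (-1)^4*18 + (-1)^5*51 + (-1)^6*? + (-1)^7*27=0
rank(M)=67


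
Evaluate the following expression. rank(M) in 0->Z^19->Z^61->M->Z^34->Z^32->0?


Alt sum=0:
(-1)^0*19 + (-1)^1*61 + (-1)^2*? + (-1)^3*34 + (-1)^4*32=0
rank(M)=44


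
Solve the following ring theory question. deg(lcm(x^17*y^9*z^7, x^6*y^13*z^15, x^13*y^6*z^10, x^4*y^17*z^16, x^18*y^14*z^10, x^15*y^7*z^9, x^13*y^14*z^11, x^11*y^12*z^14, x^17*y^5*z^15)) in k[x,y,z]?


lcm = componentwise max:
x: max(17,6,13,4,18,15,13,11,17)=18
y: max(9,13,6,17,14,7,14,12,5)=17
z: max(7,15,10,16,10,9,11,14,15)=16
Total=18+17+16=51


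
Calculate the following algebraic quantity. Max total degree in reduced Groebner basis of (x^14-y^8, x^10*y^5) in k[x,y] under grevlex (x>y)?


LT(f1)=x^14, LT(f2)=x^10y^5, lcm=x^14y^5
S(f1,f2) = y^5*f1 - x^4*f2 = -y^13
Reduced GB = {f1, f2, y^13}; degrees 14, 15, 13
Max = 15


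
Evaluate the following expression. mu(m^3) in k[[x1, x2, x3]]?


C(n+d-1,d)=C(5,3)=10


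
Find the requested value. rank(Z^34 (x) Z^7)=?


rank(M(x)N) = rank(M)*rank(N)
34*7 = 238


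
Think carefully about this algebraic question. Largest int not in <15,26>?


gcd(15,26)=1 => F=ab-a-b=15*26-15-26=390-41=349


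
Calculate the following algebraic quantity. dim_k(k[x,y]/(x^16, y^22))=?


Basis: x^i*y^j, i<16, j<22
16*22=352


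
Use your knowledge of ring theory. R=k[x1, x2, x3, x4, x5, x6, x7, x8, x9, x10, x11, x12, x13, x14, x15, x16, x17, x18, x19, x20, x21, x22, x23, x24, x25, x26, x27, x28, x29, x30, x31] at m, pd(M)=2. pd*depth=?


pd+depth=31
depth=31-2=29
pd*depth=2*29=58


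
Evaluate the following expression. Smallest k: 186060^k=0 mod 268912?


186060^k mod 268912:
k=1: 186060
k=2: 206192
k=3: 21952
k=4: 153664
k=5: 0
First zero at k = 5


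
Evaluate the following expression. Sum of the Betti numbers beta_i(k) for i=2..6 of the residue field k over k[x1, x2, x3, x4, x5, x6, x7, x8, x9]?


Koszul resolution: beta_i(k)=C(n,i), n=9
C(9,2)=36, C(9,3)=84, C(9,4)=126, C(9,5)=126, C(9,6)=84
Sum=456


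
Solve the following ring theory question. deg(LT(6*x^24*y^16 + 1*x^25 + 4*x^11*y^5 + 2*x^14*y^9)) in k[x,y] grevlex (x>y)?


LT: 6*x^24*y^16
deg_x=24, deg_y=16
Total=24+16=40


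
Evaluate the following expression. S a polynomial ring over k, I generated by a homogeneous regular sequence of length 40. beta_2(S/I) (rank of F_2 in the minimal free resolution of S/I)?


Regular sequence => Koszul complex is the minimal free resolution.
Syz_1 minimally generated by Koszul relations f_i*e_j - f_j*e_i (i<j): mu(Syz_1) = beta_2 = C(m,2) = m(m-1)/2
m=40
40*39/2 = 780


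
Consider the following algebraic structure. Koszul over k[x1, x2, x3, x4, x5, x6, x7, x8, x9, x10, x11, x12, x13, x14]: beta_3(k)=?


C(n,i)=C(14,3)=364


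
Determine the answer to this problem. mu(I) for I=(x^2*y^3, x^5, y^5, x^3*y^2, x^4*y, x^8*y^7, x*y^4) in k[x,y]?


Remove redundant (divisible by others).
x^8*y^7 redundant.
Min: x^5, x^4*y, x^3*y^2, x^2*y^3, x*y^4, y^5
Count=6


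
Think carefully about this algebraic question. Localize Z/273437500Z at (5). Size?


5-primary part: 273437500=5^10*28
Size=5^10=9765625


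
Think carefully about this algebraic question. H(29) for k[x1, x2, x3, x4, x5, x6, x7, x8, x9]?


C(d+n-1,n-1)=C(37,8)=38608020


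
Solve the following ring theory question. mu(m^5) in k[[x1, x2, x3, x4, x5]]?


C(n+d-1,d)=C(9,5)=126


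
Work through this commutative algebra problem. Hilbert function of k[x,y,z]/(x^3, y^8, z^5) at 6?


Need i<3, j<8, k<5 with i+j+k=6.
For each i, j ranges over max(0,6-i-4)..min(7,6-i):
  i=0: j in [2,6] -> 5
  i=1: j in [1,5] -> 5
  i=2: j in [0,4] -> 5
H(6) = 5+5+5 = 15


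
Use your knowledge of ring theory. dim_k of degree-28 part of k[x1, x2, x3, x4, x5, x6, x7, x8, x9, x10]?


C(d+n-1,n-1)=C(37,9)=124403620


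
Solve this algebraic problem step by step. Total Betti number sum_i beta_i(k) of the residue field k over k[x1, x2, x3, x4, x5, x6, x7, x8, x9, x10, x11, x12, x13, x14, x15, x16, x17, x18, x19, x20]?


Koszul resolution: beta_i(k)=C(n,i), n=20
sum_i C(20,i) = 2^20 = 1048576


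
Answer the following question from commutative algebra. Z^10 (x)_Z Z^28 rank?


rank(M(x)N) = rank(M)*rank(N)
10*28 = 280


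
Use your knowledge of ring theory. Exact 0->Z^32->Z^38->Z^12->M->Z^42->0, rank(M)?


Alt sum=0:
(-1)^0*32 + (-1)^1*38 + (-1)^2*12 + (-1)^3*? + (-1)^4*42=0
rank(M)=48


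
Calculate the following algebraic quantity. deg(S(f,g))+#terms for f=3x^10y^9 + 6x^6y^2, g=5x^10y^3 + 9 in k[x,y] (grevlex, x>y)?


LT(f)=3x^10y^9, LT(g)=5x^10y^3
lcm(LM)=x^10y^9
S(f,g) (scaled by 15 to clear denominators) = 5*f - 3y^6*g = 30x^6y^2 - 27y^6
2 terms, deg 8.
8+2=10


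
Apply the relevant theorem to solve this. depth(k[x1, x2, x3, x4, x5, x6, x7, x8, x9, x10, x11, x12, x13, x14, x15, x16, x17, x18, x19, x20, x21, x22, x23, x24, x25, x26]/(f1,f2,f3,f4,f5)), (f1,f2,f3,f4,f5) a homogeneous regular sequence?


depth(R)=26
depth(R/I)=26-5=21


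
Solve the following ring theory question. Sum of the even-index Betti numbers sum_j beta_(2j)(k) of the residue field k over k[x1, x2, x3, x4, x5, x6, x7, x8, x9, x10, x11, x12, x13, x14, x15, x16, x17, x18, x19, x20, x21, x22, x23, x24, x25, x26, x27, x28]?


Koszul resolution: beta_i(k)=C(n,i), n=28
sum_even C(28,i) = 2^(n-1) = 2^27 = 134217728


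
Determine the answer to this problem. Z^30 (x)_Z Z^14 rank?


rank(M(x)N) = rank(M)*rank(N)
30*14 = 420


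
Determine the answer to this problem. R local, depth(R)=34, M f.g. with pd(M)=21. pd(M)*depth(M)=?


pd+depth=34
depth=34-21=13
pd*depth=21*13=273


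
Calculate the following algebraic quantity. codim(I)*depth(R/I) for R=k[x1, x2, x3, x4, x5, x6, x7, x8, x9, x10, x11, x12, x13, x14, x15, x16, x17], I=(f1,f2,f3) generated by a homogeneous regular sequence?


codim=3, depth=dim(R/I)=17-3=14
Product=3*14=42


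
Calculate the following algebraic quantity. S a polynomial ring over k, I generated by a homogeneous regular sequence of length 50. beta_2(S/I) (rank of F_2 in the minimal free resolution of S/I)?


Regular sequence => Koszul complex is the minimal free resolution.
Syz_1 minimally generated by Koszul relations f_i*e_j - f_j*e_i (i<j): mu(Syz_1) = beta_2 = C(m,2) = m(m-1)/2
m=50
50*49/2 = 1225


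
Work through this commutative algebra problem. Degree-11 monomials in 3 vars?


C(d+n-1,n-1)=C(13,2)=78


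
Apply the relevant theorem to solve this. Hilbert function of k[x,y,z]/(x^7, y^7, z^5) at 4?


Need i<7, j<7, k<5 with i+j+k=4.
For each i, j ranges over max(0,4-i-4)..min(6,4-i):
  i=0: j in [0,4] -> 5
  i=1: j in [0,3] -> 4
  i=2: j in [0,2] -> 3
  i=3: j in [0,1] -> 2
  i=4: j in [0,0] -> 1
H(4) = 5+4+3+2+1 = 15


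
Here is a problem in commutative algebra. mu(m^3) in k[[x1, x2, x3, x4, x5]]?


C(n+d-1,d)=C(7,3)=35


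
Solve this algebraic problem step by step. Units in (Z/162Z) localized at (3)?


Local ring = Z/81Z.
phi(81) = 3^3*(3-1) = 54


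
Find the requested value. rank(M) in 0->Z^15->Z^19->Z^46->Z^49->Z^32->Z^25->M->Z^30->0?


Alt sum=0:
(-1)^0*15 + (-1)^1*19 + (-1)^2*46 + (-1)^3*49 + (-1)^4*32 + (-1)^5*25 + (-1)^6*? + (-1)^7*30=0
rank(M)=30


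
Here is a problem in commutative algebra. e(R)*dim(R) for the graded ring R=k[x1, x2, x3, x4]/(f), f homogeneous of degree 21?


e(R)=deg(f)=21, dim(R)=4-1=3
e*dim=21*3=63


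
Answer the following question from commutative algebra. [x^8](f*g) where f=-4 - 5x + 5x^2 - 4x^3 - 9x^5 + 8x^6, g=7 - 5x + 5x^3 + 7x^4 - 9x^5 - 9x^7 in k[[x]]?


[x^8] = sum a_i*b_j, i+j=8
  -5*-9=45
  -4*-9=36
  -9*5=-45
Sum=36


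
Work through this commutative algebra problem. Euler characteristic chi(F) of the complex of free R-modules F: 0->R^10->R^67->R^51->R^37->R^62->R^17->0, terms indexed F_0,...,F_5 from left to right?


chi = sum (-1)^i * rank:
(-1)^0*10=10
(-1)^1*67=-67
(-1)^2*51=51
(-1)^3*37=-37
(-1)^4*62=62
(-1)^5*17=-17
chi=2


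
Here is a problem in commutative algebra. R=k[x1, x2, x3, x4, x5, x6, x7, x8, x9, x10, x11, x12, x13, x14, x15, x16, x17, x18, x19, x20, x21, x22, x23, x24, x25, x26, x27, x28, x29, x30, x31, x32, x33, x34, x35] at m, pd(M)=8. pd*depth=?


pd+depth=35
depth=35-8=27
pd*depth=8*27=216


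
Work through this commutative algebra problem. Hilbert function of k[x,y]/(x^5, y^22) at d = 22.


k[x,y], I = (x^5, y^22), d = 22
Need i < 5 and d-i < 22.
Range: 1 <= i <= 4.
H(22) = 4


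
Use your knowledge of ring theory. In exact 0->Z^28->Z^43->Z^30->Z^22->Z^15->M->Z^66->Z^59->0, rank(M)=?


Alt sum=0:
(-1)^0*28 + (-1)^1*43 + (-1)^2*30 + (-1)^3*22 + (-1)^4*15 + (-1)^5*? + (-1)^6*66 + (-1)^7*59=0
rank(M)=15


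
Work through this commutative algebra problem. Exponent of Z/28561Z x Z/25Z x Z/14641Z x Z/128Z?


Exponent = lcm of the cyclic orders; pairwise coprime => product.
13^4*5^2*11^4*2^7=28561*25*14641*128=1338117123200


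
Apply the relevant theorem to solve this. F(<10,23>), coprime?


gcd(10,23)=1 => F=ab-a-b=10*23-10-23=230-33=197


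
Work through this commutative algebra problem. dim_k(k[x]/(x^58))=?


Basis: 1,x,...,x^57
dim=58


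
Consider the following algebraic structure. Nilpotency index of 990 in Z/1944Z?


990^k mod 1944:
k=1: 990
k=2: 324
k=3: 0
First zero at k = 3


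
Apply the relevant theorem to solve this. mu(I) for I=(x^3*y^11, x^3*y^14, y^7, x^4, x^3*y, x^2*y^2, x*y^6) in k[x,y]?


Remove redundant (divisible by others).
x^3*y^14 redundant.
x^3*y^11 redundant.
Min: x^4, x^3*y, x^2*y^2, x*y^6, y^7
Count=5


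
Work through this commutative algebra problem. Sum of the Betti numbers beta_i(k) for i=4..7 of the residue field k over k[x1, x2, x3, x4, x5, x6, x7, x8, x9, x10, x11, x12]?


Koszul resolution: beta_i(k)=C(n,i), n=12
C(12,4)=495, C(12,5)=792, C(12,6)=924, C(12,7)=792
Sum=3003


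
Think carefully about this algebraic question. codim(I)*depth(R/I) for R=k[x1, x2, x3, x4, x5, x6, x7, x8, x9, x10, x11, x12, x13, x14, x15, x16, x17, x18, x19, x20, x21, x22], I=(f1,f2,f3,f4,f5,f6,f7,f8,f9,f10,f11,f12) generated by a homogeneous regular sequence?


codim=12, depth=dim(R/I)=22-12=10
Product=12*10=120


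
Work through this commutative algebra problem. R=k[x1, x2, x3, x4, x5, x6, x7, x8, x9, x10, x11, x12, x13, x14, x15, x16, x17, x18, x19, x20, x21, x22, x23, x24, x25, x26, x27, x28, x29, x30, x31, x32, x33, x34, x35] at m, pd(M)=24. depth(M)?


pd+depth=depth(R)=35
depth=35-24=11


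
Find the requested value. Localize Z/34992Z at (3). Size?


3-primary part: 34992=3^7*16
Size=3^7=2187


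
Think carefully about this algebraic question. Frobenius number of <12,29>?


gcd(12,29)=1 => F=ab-a-b=12*29-12-29=348-41=307


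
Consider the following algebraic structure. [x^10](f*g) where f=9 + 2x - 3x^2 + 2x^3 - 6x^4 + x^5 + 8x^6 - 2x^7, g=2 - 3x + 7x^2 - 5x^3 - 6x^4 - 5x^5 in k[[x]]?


[x^10] = sum a_i*b_j, i+j=10
  1*-5=-5
  8*-6=-48
  -2*-5=10
Sum=-43


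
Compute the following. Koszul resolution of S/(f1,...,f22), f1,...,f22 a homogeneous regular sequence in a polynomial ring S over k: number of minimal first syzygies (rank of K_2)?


Regular sequence => Koszul complex is the minimal free resolution.
Syz_1 minimally generated by Koszul relations f_i*e_j - f_j*e_i (i<j): mu(Syz_1) = beta_2 = C(m,2) = m(m-1)/2
m=22
22*21/2 = 231


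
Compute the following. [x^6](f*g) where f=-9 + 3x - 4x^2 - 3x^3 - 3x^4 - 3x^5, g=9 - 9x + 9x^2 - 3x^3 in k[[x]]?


[x^6] = sum a_i*b_j, i+j=6
  -3*-3=9
  -3*9=-27
  -3*-9=27
Sum=9


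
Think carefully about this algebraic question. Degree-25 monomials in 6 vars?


C(d+n-1,n-1)=C(30,5)=142506


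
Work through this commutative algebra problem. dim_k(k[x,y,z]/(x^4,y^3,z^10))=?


Basis: x^iy^jz^k, i<4,j<3,k<10
4*3*10=120


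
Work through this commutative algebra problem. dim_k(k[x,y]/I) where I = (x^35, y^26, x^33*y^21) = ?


k[x,y]/I, I = (x^35, y^26, x^33*y^21)
Rect: 35x26=910. Corner: (35-33)x(26-21)=10.
dim = 910-10 = 900


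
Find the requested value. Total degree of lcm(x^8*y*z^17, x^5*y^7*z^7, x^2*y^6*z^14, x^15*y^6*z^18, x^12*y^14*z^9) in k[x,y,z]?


lcm = componentwise max:
x: max(8,5,2,15,12)=15
y: max(1,7,6,6,14)=14
z: max(17,7,14,18,9)=18
Total=15+14+18=47


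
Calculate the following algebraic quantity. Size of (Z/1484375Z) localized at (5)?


5-primary part: 1484375=5^7*19
Size=5^7=78125


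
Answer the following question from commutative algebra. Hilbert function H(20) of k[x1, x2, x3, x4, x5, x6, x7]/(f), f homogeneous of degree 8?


C(26,6)-C(18,6)=230230-18564=211666


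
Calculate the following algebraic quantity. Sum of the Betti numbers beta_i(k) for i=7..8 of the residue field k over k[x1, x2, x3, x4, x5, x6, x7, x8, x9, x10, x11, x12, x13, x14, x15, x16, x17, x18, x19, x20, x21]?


Koszul resolution: beta_i(k)=C(n,i), n=21
C(21,7)=116280, C(21,8)=203490
Sum=319770


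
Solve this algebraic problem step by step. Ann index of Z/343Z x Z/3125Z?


Exponent = lcm of the cyclic orders; pairwise coprime => product.
7^3*5^5=343*3125=1071875


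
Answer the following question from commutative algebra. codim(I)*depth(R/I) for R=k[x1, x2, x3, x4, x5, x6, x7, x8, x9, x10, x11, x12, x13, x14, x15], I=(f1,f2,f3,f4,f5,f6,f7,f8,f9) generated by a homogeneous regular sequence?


codim=9, depth=dim(R/I)=15-9=6
Product=9*6=54


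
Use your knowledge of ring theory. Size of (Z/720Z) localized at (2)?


2-primary part: 720=2^4*45
Size=2^4=16


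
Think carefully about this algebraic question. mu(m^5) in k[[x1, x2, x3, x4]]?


C(n+d-1,d)=C(8,5)=56


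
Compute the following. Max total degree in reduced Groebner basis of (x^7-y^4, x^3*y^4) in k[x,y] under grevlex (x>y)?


LT(f1)=x^7, LT(f2)=x^3y^4, lcm=x^7y^4
S(f1,f2) = y^4*f1 - x^4*f2 = -y^8
Reduced GB = {f1, f2, y^8}; degrees 7, 7, 8
Max = 8


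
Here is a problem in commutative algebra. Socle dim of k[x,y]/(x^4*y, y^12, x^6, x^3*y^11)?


Socle = ann(m) = span of standard monomials u with x*u, y*u in I (staircase corners).
Minimal generators: x^6, x^4*y, x^3*y^11, y^12
Corners: x^2y^11, x^3y^10, x^5
Socle dim=3


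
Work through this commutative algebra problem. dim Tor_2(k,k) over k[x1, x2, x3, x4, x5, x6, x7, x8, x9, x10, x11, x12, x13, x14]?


Koszul: C(n,i)=C(14,2)=91


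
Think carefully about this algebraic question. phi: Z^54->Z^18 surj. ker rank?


rank(ker) = 54-18 = 36


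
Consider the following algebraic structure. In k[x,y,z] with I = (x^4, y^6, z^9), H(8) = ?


Need i<4, j<6, k<9 with i+j+k=8.
For each i, j ranges over max(0,8-i-8)..min(5,8-i):
  i=0: j in [0,5] -> 6
  i=1: j in [0,5] -> 6
  i=2: j in [0,5] -> 6
  i=3: j in [0,5] -> 6
H(8) = 6+6+6+6 = 24


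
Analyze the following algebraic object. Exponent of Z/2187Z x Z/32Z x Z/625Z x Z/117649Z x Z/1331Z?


Exponent = lcm of the cyclic orders; pairwise coprime => product.
3^7*2^5*5^4*7^6*11^3=2187*32*625*117649*1331=6849282423060000


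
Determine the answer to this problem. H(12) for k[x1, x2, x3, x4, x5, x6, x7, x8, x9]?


C(d+n-1,n-1)=C(20,8)=125970


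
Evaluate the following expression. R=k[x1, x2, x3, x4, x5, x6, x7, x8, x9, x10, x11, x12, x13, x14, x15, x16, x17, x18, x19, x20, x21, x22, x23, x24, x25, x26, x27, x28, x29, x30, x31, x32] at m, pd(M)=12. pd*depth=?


pd+depth=32
depth=32-12=20
pd*depth=12*20=240


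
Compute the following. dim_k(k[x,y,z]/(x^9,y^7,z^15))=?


Basis: x^iy^jz^k, i<9,j<7,k<15
9*7*15=945


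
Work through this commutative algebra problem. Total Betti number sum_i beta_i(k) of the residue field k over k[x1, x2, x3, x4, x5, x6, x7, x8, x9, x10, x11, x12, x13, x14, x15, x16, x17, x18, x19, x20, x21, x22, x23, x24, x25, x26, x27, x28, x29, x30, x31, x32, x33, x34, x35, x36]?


Koszul resolution: beta_i(k)=C(n,i), n=36
sum_i C(36,i) = 2^36 = 68719476736


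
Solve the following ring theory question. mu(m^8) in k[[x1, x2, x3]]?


C(n+d-1,d)=C(10,8)=45


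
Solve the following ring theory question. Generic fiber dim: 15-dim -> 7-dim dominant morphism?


dim(fiber)=dim(X)-dim(Y)=15-7=8


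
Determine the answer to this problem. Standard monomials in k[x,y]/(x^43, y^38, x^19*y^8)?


k[x,y]/I, I = (x^43, y^38, x^19*y^8)
Rect: 43x38=1634. Corner: (43-19)x(38-8)=720.
dim = 1634-720 = 914


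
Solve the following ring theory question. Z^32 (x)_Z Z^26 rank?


rank(M(x)N) = rank(M)*rank(N)
32*26 = 832


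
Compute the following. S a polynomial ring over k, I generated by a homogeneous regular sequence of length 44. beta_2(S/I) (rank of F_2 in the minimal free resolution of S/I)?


Regular sequence => Koszul complex is the minimal free resolution.
Syz_1 minimally generated by Koszul relations f_i*e_j - f_j*e_i (i<j): mu(Syz_1) = beta_2 = C(m,2) = m(m-1)/2
m=44
44*43/2 = 946


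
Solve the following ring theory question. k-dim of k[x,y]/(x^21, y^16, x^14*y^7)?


k[x,y]/I, I = (x^21, y^16, x^14*y^7)
Rect: 21x16=336. Corner: (21-14)x(16-7)=63.
dim = 336-63 = 273


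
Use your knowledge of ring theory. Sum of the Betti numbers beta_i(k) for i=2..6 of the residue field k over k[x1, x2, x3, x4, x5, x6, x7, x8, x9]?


Koszul resolution: beta_i(k)=C(n,i), n=9
C(9,2)=36, C(9,3)=84, C(9,4)=126, C(9,5)=126, C(9,6)=84
Sum=456


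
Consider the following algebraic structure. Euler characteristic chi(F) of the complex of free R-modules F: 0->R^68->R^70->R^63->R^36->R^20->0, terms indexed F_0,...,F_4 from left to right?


chi = sum (-1)^i * rank:
(-1)^0*68=68
(-1)^1*70=-70
(-1)^2*63=63
(-1)^3*36=-36
(-1)^4*20=20
chi=45


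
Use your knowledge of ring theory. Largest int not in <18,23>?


gcd(18,23)=1 => F=ab-a-b=18*23-18-23=414-41=373


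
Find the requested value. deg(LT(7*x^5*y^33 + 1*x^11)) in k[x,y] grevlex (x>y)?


LT: 7*x^5*y^33
deg_x=5, deg_y=33
Total=5+33=38


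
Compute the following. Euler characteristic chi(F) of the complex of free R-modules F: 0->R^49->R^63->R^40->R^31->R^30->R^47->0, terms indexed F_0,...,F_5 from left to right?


chi = sum (-1)^i * rank:
(-1)^0*49=49
(-1)^1*63=-63
(-1)^2*40=40
(-1)^3*31=-31
(-1)^4*30=30
(-1)^5*47=-47
chi=-22


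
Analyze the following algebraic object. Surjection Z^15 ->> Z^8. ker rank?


rank(ker) = 15-8 = 7


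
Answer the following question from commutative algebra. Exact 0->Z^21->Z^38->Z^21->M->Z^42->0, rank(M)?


Alt sum=0:
(-1)^0*21 + (-1)^1*38 + (-1)^2*21 + (-1)^3*? + (-1)^4*42=0
rank(M)=46


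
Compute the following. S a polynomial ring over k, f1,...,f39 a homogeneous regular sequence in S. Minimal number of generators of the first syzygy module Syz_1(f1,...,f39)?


Regular sequence => Koszul complex is the minimal free resolution.
Syz_1 minimally generated by Koszul relations f_i*e_j - f_j*e_i (i<j): mu(Syz_1) = beta_2 = C(m,2) = m(m-1)/2
m=39
39*38/2 = 741


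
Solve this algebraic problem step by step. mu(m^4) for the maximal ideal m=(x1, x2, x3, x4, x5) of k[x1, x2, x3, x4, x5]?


Graded Nakayama: mu(m^d) = dim_k (m^d/m^(d+1)) = #degree-4 monomials in 5 vars
C(n+d-1,d)=C(8,4)=70


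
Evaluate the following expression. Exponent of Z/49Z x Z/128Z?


Exponent = lcm of the cyclic orders; pairwise coprime => product.
7^2*2^7=49*128=6272


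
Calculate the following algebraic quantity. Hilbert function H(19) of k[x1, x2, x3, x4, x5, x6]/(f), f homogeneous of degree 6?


C(24,5)-C(18,5)=42504-8568=33936


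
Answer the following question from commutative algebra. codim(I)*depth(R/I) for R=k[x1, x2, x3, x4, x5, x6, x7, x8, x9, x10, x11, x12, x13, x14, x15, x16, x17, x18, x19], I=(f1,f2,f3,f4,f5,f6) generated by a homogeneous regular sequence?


codim=6, depth=dim(R/I)=19-6=13
Product=6*13=78


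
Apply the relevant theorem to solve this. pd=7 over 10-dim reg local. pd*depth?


pd+depth=10
depth=10-7=3
pd*depth=7*3=21


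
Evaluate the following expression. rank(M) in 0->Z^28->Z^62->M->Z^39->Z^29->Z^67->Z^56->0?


Alt sum=0:
(-1)^0*28 + (-1)^1*62 + (-1)^2*? + (-1)^3*39 + (-1)^4*29 + (-1)^5*67 + (-1)^6*56=0
rank(M)=55


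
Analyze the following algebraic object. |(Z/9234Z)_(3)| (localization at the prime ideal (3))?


3-primary part: 9234=3^5*38
Size=3^5=243


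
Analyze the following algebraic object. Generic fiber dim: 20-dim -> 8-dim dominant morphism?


dim(fiber)=dim(X)-dim(Y)=20-8=12


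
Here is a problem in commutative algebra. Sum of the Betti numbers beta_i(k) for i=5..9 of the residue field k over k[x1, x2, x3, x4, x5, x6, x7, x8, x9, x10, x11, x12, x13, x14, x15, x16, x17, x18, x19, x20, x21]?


Koszul resolution: beta_i(k)=C(n,i), n=21
C(21,5)=20349, C(21,6)=54264, C(21,7)=116280, C(21,8)=203490, C(21,9)=293930
Sum=688313


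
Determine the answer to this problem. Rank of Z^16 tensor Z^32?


rank(M(x)N) = rank(M)*rank(N)
16*32 = 512


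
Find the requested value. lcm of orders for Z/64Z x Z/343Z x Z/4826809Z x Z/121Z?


Exponent = lcm of the cyclic orders; pairwise coprime => product.
2^6*7^3*13^6*11^2=64*343*4826809*121=12820931451328


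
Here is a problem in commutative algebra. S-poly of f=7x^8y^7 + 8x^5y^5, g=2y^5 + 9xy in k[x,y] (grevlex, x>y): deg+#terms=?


LT(f)=7x^8y^7, LT(g)=2y^5
lcm(LM)=x^8y^7
S(f,g) (scaled by 14 to clear denominators) = 2*f - 7x^8y^2*g = -63x^9y^3 + 16x^5y^5
2 terms, deg 12.
12+2=14


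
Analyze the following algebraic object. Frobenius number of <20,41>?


gcd(20,41)=1 => F=ab-a-b=20*41-20-41=820-61=759


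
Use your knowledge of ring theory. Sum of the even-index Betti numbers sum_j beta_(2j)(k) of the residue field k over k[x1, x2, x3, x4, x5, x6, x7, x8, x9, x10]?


Koszul resolution: beta_i(k)=C(n,i), n=10
sum_even C(10,i) = 2^(n-1) = 2^9 = 512


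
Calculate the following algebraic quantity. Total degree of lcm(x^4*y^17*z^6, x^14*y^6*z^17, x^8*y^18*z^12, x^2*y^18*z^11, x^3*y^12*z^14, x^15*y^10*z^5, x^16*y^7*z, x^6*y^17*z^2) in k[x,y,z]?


lcm = componentwise max:
x: max(4,14,8,2,3,15,16,6)=16
y: max(17,6,18,18,12,10,7,17)=18
z: max(6,17,12,11,14,5,1,2)=17
Total=16+18+17=51


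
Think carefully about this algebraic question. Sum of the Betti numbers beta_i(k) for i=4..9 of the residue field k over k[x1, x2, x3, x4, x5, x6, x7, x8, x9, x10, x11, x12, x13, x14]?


Koszul resolution: beta_i(k)=C(n,i), n=14
C(14,4)=1001, C(14,5)=2002, C(14,6)=3003, C(14,7)=3432, C(14,8)=3003, C(14,9)=2002
Sum=14443


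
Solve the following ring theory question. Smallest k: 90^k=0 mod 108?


90^k mod 108:
k=1: 90
k=2: 0
First zero at k = 2


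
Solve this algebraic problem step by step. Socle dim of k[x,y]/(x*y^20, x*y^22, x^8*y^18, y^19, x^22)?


Socle = ann(m) = span of standard monomials u with x*u, y*u in I (staircase corners).
Redundant generators: x*y^20, x*y^22
Minimal generators: x^22, x^8*y^18, y^19
Corners: x^7y^18, x^21y^17
Socle dim=2


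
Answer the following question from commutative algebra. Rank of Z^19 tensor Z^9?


rank(M(x)N) = rank(M)*rank(N)
19*9 = 171


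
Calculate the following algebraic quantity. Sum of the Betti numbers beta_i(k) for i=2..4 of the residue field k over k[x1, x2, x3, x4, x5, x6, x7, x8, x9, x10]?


Koszul resolution: beta_i(k)=C(n,i), n=10
C(10,2)=45, C(10,3)=120, C(10,4)=210
Sum=375


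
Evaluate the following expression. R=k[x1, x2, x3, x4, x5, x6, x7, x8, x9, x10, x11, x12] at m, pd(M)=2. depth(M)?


pd+depth=depth(R)=12
depth=12-2=10


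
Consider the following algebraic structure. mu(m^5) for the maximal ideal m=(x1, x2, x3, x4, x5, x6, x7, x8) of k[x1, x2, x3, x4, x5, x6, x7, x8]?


Graded Nakayama: mu(m^d) = dim_k (m^d/m^(d+1)) = #degree-5 monomials in 8 vars
C(n+d-1,d)=C(12,5)=792


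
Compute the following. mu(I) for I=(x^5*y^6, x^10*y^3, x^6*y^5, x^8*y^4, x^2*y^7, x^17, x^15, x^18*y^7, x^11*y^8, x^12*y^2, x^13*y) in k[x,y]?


Remove redundant (divisible by others).
x^17 redundant.
x^11*y^8 redundant.
x^18*y^7 redundant.
Min: x^15, x^13*y, x^12*y^2, x^10*y^3, x^8*y^4, x^6*y^5, x^5*y^6, x^2*y^7
Count=8


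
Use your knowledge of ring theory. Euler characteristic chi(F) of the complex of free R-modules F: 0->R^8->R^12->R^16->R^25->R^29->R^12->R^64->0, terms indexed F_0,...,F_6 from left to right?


chi = sum (-1)^i * rank:
(-1)^0*8=8
(-1)^1*12=-12
(-1)^2*16=16
(-1)^3*25=-25
(-1)^4*29=29
(-1)^5*12=-12
(-1)^6*64=64
chi=68


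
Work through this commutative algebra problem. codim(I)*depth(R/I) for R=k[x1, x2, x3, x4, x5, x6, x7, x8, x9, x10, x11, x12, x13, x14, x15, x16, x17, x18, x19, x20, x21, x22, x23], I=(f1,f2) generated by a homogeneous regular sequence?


codim=2, depth=dim(R/I)=23-2=21
Product=2*21=42


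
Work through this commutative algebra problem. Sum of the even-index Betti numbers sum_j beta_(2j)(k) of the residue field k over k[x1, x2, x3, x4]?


Koszul resolution: beta_i(k)=C(n,i), n=4
sum_even C(4,i) = 2^(n-1) = 2^3 = 8


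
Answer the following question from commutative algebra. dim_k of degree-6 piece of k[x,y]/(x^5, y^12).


k[x,y], I = (x^5, y^12), d = 6
Need i < 5 and d-i < 12.
Range: 0 <= i <= 4.
H(6) = 5


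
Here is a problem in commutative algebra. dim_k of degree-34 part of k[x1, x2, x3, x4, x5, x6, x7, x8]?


C(d+n-1,n-1)=C(41,7)=22481940


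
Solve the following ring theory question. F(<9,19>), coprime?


gcd(9,19)=1 => F=ab-a-b=9*19-9-19=171-28=143


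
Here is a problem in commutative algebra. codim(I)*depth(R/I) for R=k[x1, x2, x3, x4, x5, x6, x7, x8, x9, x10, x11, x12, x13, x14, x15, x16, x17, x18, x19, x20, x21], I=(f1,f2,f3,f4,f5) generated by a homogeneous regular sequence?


codim=5, depth=dim(R/I)=21-5=16
Product=5*16=80


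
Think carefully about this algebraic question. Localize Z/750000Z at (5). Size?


5-primary part: 750000=5^6*48
Size=5^6=15625


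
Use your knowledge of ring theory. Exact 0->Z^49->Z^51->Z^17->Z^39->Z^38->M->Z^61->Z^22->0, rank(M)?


Alt sum=0:
(-1)^0*49 + (-1)^1*51 + (-1)^2*17 + (-1)^3*39 + (-1)^4*38 + (-1)^5*? + (-1)^6*61 + (-1)^7*22=0
rank(M)=53


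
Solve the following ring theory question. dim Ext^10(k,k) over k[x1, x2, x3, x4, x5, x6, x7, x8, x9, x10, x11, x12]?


C(n,i)=C(12,10)=66


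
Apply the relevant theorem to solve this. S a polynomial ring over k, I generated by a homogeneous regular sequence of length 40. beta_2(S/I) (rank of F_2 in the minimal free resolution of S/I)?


Regular sequence => Koszul complex is the minimal free resolution.
Syz_1 minimally generated by Koszul relations f_i*e_j - f_j*e_i (i<j): mu(Syz_1) = beta_2 = C(m,2) = m(m-1)/2
m=40
40*39/2 = 780


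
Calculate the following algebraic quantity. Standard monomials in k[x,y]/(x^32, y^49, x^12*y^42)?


k[x,y]/I, I = (x^32, y^49, x^12*y^42)
Rect: 32x49=1568. Corner: (32-12)x(49-42)=140.
dim = 1568-140 = 1428


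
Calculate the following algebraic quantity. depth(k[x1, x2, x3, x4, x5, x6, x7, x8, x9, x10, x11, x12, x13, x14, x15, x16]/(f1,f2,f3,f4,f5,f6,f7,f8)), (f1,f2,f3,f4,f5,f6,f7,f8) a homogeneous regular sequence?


depth(R)=16
depth(R/I)=16-8=8


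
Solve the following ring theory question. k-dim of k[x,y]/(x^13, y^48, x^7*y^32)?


k[x,y]/I, I = (x^13, y^48, x^7*y^32)
Rect: 13x48=624. Corner: (13-7)x(48-32)=96.
dim = 624-96 = 528


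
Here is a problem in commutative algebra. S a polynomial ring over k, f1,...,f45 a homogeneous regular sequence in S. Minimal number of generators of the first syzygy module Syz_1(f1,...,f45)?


Regular sequence => Koszul complex is the minimal free resolution.
Syz_1 minimally generated by Koszul relations f_i*e_j - f_j*e_i (i<j): mu(Syz_1) = beta_2 = C(m,2) = m(m-1)/2
m=45
45*44/2 = 990


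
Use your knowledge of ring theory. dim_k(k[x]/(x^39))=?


Basis: 1,x,...,x^38
dim=39


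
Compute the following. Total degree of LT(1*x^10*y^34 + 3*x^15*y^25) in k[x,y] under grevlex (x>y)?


LT: 1*x^10*y^34
deg_x=10, deg_y=34
Total=10+34=44


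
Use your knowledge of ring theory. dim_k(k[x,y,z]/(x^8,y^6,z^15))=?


Basis: x^iy^jz^k, i<8,j<6,k<15
8*6*15=720


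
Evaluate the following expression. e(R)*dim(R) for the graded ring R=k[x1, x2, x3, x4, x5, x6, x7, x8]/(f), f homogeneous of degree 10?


e(R)=deg(f)=10, dim(R)=8-1=7
e*dim=10*7=70


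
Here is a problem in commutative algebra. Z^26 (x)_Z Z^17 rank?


rank(M(x)N) = rank(M)*rank(N)
26*17 = 442


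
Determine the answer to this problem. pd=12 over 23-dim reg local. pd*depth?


pd+depth=23
depth=23-12=11
pd*depth=12*11=132


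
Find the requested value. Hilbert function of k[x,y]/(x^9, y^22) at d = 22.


k[x,y], I = (x^9, y^22), d = 22
Need i < 9 and d-i < 22.
Range: 1 <= i <= 8.
H(22) = 8


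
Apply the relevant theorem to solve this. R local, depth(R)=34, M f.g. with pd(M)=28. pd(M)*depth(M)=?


pd+depth=34
depth=34-28=6
pd*depth=28*6=168


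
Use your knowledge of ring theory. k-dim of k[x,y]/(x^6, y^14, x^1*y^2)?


k[x,y]/I, I = (x^6, y^14, x^1*y^2)
Rect: 6x14=84. Corner: (6-1)x(14-2)=60.
dim = 84-60 = 24


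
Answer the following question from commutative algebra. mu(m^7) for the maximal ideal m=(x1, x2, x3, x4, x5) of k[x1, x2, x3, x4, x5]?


Graded Nakayama: mu(m^d) = dim_k (m^d/m^(d+1)) = #degree-7 monomials in 5 vars
C(n+d-1,d)=C(11,7)=330


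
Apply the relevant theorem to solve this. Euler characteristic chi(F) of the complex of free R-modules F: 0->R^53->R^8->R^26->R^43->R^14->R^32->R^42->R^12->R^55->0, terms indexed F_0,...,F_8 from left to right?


chi = sum (-1)^i * rank:
(-1)^0*53=53
(-1)^1*8=-8
(-1)^2*26=26
(-1)^3*43=-43
(-1)^4*14=14
(-1)^5*32=-32
(-1)^6*42=42
(-1)^7*12=-12
(-1)^8*55=55
chi=95


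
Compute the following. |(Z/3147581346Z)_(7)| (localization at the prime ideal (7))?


7-primary part: 3147581346=7^9*78
Size=7^9=40353607


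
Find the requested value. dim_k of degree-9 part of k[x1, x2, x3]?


C(d+n-1,n-1)=C(11,2)=55


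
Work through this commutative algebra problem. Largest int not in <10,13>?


gcd(10,13)=1 => F=ab-a-b=10*13-10-13=130-23=107


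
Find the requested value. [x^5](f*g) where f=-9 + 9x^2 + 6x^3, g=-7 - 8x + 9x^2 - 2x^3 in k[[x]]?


[x^5] = sum a_i*b_j, i+j=5
  9*-2=-18
  6*9=54
Sum=36


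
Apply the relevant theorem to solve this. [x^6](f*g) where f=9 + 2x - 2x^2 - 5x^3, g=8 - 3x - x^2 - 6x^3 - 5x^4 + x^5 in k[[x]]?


[x^6] = sum a_i*b_j, i+j=6
  2*1=2
  -2*-5=10
  -5*-6=30
Sum=42


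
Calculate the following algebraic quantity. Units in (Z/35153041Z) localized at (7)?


Local ring = Z/2401Z.
phi(2401) = 7^3*(7-1) = 2058


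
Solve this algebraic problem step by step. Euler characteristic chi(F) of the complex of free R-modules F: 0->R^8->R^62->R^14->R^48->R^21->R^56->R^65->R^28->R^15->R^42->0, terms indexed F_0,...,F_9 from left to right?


chi = sum (-1)^i * rank:
(-1)^0*8=8
(-1)^1*62=-62
(-1)^2*14=14
(-1)^3*48=-48
(-1)^4*21=21
(-1)^5*56=-56
(-1)^6*65=65
(-1)^7*28=-28
(-1)^8*15=15
(-1)^9*42=-42
chi=-113


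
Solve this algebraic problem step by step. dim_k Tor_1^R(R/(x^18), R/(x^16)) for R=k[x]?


Tor_1(R/I,R/J)=(I cap J)/IJ=(x^18)/(x^34)
dim=34-18=min(18,16)=16


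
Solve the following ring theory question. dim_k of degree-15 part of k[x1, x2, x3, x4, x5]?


C(d+n-1,n-1)=C(19,4)=3876
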